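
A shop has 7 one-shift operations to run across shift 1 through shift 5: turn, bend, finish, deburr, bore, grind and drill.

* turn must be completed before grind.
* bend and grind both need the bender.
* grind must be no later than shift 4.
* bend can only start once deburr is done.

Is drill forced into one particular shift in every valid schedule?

drill can be shift 1 (e.g. grind=shift 2; turn=shift 1; deburr=shift 1; bore=shift 1; finish=shift 1; drill=shift 1; bend=shift 3) or shift 2 (e.g. bore in shift 1, grind in shift 2, finish in shift 1, bend in shift 3, turn in shift 1, deburr in shift 1, drill in shift 2).

No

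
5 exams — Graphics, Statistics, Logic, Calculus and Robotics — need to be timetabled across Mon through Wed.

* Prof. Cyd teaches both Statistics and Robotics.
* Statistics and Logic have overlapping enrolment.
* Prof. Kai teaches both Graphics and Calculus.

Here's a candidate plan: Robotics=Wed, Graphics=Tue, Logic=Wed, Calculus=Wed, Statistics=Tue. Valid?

Prof. Kai teaches both Graphics and Calculus — holds.
Statistics and Logic have overlapping enrolment — holds.
Prof. Cyd teaches both Statistics and Robotics — holds.

Yes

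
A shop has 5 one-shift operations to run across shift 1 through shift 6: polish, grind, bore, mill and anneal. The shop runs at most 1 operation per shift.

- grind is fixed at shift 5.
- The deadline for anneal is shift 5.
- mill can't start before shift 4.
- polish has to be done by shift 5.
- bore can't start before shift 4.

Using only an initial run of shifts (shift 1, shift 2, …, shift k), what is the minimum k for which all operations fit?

With at most 1 per shift and 5 operations, at least 5 shifts are needed.
grind can't be placed before shift 5, so the schedule must run through at least shift 5.
Could 5 shifts be enough, i.e. nothing placed later than shift 5? No: grind's window within 5 shifts is {shift 5}; bore's window within 5 shifts is {shift 4, shift 5}; mill's window within 5 shifts is {shift 4, shift 5}; bore can't use shift 5, already full with grind (limit 1) → {shift 4}; mill can't use shift 5, already full with grind (limit 1) → {shift 4}; that puts bore and mill all in shift 4 — more than 1 per shift.
So 5 shifts is not enough.
6 works (last occupied shift: shift 6): for example grind in shift 5; polish in shift 1; mill in shift 6; bore in shift 4; anneal in shift 2.

6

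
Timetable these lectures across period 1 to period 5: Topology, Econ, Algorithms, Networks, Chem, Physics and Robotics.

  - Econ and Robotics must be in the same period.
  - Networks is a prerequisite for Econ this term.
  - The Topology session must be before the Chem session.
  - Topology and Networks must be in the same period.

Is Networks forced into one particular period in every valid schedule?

No

Networks can be period 1 (e.g. Robotics in period 2, Networks in period 1, Chem in period 2, Physics in period 1, Econ in period 2, Algorithms in period 1, Topology in period 1) or period 2 (e.g. Algorithms=period 1; Topology=period 2; Econ=period 3; Networks=period 2; Chem=period 3; Robotics=period 3; Physics=period 1).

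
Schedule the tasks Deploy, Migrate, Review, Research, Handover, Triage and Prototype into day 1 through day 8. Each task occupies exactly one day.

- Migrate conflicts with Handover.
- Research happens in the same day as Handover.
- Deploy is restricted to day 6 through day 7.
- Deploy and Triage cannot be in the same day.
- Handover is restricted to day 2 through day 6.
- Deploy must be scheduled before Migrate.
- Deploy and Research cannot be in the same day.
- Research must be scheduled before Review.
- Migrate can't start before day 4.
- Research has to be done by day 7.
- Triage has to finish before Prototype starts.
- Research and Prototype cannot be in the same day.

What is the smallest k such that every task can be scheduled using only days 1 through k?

7 days

The precedence chain requires at least 2 distinct days.
Propagating the time windows through the other constraints, Migrate can't land before day 7, so the schedule must run through at least day 7.
7 works (last occupied day: day 7): for example Review -> day 3; Triage -> day 1; Handover -> day 2; Prototype -> day 3; Deploy -> day 6; Research -> day 2; Migrate -> day 7.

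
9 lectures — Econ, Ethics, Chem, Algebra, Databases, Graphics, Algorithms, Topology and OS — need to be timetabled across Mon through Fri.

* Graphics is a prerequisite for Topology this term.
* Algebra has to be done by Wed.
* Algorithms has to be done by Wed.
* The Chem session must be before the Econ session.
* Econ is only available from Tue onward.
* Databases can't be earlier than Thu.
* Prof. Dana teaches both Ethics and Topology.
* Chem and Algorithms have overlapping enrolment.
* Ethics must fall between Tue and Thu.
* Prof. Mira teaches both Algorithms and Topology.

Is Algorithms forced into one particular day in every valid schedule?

Algorithms can be Mon (e.g. Algebra -> Mon; Graphics -> Mon; OS -> Mon; Chem -> Tue; Algorithms -> Mon; Databases -> Thu; Ethics -> Tue; Econ -> Wed; Topology -> Wed) or Tue (e.g. Graphics -> Mon; Databases -> Thu; Topology -> Wed; OS -> Mon; Algorithms -> Tue; Algebra -> Mon; Chem -> Mon; Ethics -> Tue; Econ -> Tue).

No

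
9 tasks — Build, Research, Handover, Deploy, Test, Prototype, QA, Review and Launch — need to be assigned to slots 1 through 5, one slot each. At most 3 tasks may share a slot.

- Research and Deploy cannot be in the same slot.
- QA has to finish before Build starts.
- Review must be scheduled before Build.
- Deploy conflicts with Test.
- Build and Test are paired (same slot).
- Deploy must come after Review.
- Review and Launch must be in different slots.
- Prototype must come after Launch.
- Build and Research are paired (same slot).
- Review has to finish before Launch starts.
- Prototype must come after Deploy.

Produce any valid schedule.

Handover -> 1, Test -> 2, Review -> 1, QA -> 1, Build -> 2, Research -> 2, Prototype -> 4, Launch -> 3, Deploy -> 3

Checking: Deploy(3) before Prototype(4); QA(1) before Build(2); Review(1) before Build(2); Review(1) before Deploy(3); Launch(3) before Prototype(4); Review(1) before Launch(3); Review(1) != Launch(3); Research(2) != Deploy(3); Deploy(3) != Test(2); Build = Test = 2; Build = Research = 2; max 3 per slot (cap 3).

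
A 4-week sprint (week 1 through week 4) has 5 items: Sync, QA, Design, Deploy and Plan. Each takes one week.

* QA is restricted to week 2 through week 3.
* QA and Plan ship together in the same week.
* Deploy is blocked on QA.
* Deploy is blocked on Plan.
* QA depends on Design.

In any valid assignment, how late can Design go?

week 2

Downstream work caps Design at week 2.
Design at week 2 is achievable: Design in week 2, Plan in week 3, QA in week 3, Sync in week 1, Deploy in week 4.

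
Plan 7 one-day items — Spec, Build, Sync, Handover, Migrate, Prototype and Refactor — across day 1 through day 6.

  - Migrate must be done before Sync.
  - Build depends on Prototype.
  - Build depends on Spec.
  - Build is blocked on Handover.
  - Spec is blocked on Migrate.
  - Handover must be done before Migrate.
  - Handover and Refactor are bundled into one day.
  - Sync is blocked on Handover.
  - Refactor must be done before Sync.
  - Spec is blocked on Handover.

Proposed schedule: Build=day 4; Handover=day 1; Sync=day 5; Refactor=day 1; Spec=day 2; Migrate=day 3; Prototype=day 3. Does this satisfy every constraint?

No. Spec is blocked on Migrate is not satisfied.

Handover must be done before Migrate — holds.
Build depends on Prototype — holds.
Build depends on Spec — holds.
Spec is blocked on Migrate — violated.
Handover and Refactor are bundled into one day — holds.
Migrate must be done before Sync — holds.
Refactor must be done before Sync — holds.
Build is blocked on Handover — holds.
Spec is blocked on Handover — holds.
Sync is blocked on Handover — holds.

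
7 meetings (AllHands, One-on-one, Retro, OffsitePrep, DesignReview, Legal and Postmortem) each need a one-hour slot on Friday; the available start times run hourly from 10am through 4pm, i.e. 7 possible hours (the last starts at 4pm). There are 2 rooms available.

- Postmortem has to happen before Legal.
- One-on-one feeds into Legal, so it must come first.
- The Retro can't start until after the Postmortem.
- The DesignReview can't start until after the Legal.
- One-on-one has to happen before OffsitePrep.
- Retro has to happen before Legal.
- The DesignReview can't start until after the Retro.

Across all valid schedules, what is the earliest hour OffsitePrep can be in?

Precedence pushes OffsitePrep to at least 11am.
OffsitePrep at 11am is achievable: Legal in 12pm; Retro in 11am; OffsitePrep in 11am; DesignReview in 1pm; Postmortem in 10am; AllHands in 12pm; One-on-one in 10am.

11am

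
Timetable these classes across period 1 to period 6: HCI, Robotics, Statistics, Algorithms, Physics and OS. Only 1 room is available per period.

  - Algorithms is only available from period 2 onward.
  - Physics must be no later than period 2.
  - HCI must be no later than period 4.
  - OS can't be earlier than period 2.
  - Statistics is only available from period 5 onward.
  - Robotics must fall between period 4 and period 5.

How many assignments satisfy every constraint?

Splitting on HCI: it can be period 1 (6), period 2 (6), period 3 (6), period 4 (2). Listing each branch's schedules as (Robotics, Statistics, Algorithms, Physics, OS) by period number:
HCI=period 1: (4,5,3,2,6) (4,5,6,2,3) (4,6,3,2,5) (4,6,5,2,3) (5,6,3,2,4) (5,6,4,2,3) — 6.
HCI=period 2: (4,5,3,1,6) (4,5,6,1,3) (4,6,3,1,5) (4,6,5,1,3) (5,6,3,1,4) (5,6,4,1,3) — 6.
HCI=period 3: (4,5,2,1,6) (4,5,6,1,2) (4,6,2,1,5) (4,6,5,1,2) (5,6,2,1,4) (5,6,4,1,2) — 6.
HCI=period 4: (5,6,2,1,3) (5,6,3,1,2) — 2.
Summing: 6 + 6 + 6 + 2 = 20.

20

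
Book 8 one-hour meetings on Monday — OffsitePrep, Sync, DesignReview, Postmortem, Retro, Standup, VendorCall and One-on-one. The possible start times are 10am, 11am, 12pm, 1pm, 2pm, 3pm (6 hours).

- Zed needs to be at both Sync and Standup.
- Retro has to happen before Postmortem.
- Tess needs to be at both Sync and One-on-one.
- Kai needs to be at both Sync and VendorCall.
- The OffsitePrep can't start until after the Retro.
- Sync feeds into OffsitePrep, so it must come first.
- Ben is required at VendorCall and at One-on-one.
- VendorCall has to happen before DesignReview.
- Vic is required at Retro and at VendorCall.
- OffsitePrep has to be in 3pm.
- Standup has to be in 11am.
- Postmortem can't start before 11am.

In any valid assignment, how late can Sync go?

Downstream work caps Sync at 2pm.
Sync at 2pm is achievable: OffsitePrep -> 3pm; One-on-one -> 10am; Postmortem -> 11am; Standup -> 11am; Sync -> 2pm; DesignReview -> 12pm; VendorCall -> 11am; Retro -> 10am.

2pm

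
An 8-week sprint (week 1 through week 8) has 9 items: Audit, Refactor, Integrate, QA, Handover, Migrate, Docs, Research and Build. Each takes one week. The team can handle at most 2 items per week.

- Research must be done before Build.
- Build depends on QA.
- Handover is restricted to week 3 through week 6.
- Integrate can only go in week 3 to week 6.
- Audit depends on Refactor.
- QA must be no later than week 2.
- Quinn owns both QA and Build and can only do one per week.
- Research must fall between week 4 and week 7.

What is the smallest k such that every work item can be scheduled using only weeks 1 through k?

The precedence chain requires at least 2 distinct weeks.
With at most 2 per week and 9 work items, at least 5 weeks are needed.
Propagating the time windows through the other constraints, Build can't land before week 5, so the schedule must run through at least week 5.
5 works (last occupied week: week 5): for example QA=week 1, Integrate=week 3, Refactor=week 1, Research=week 4, Docs=week 4, Handover=week 3, Migrate=week 2, Audit=week 2, Build=week 5.

5 weeks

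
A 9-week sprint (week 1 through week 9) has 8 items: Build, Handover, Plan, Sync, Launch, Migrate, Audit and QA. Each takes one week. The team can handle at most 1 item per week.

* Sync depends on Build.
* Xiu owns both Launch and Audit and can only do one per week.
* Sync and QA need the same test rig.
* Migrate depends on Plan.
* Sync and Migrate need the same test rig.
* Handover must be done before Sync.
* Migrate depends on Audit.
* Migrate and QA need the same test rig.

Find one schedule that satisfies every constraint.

Audit=week 5, Plan=week 4, Handover=week 2, Build=week 1, QA=week 8, Sync=week 3, Launch=week 7, Migrate=week 6

Checking: Handover(week 2) before Sync(week 3); Plan(week 4) before Migrate(week 6); Build(week 1) before Sync(week 3); Audit(week 5) before Migrate(week 6); Sync(week 3) != Migrate(week 6); Sync(week 3) != QA(week 8); Migrate(week 6) != QA(week 8); Launch(week 7) != Audit(week 5); max 1 per week (cap 1).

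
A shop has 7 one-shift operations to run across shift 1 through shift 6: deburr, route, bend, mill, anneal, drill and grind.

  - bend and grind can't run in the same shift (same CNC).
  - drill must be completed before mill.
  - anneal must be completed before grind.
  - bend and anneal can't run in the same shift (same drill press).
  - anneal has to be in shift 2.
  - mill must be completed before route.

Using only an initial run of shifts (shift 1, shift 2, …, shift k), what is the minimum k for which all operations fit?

3

The precedence chain requires at least 3 distinct shifts.
3 works (last occupied shift: shift 3): for example route -> shift 3; anneal -> shift 2; deburr -> shift 1; drill -> shift 1; grind -> shift 3; mill -> shift 2; bend -> shift 1.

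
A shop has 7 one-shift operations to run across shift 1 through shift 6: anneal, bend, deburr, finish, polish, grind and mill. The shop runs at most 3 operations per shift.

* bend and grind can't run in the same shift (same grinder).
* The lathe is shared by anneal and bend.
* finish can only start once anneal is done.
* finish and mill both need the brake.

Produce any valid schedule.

polish in shift 1; bend in shift 2; mill in shift 3; grind in shift 3; finish in shift 2; anneal in shift 1; deburr in shift 1

Checking: anneal(shift 1) before finish(shift 2); anneal(shift 1) != bend(shift 2); bend(shift 2) != grind(shift 3); finish(shift 2) != mill(shift 3); max 3 per shift (cap 3).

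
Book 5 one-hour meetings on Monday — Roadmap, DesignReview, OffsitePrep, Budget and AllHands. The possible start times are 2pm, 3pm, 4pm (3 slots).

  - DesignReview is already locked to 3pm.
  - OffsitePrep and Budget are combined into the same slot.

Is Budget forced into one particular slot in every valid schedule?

No

Budget can be 2pm (e.g. DesignReview in 3pm, Budget in 2pm, OffsitePrep in 2pm, Roadmap in 2pm, AllHands in 2pm) or 3pm (e.g. Roadmap -> 2pm; DesignReview -> 3pm; OffsitePrep -> 3pm; Budget -> 3pm; AllHands -> 2pm).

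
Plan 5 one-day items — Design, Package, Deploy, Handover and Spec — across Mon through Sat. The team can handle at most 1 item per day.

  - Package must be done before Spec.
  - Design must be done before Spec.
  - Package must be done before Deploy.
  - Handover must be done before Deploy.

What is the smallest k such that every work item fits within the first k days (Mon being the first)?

5

The precedence chain requires at least 2 distinct days.
With at most 1 per day and 5 work items, at least 5 days are needed.
5 works (last occupied day: Fri): for example Spec -> Fri, Package -> Mon, Deploy -> Wed, Design -> Thu, Handover -> Tue.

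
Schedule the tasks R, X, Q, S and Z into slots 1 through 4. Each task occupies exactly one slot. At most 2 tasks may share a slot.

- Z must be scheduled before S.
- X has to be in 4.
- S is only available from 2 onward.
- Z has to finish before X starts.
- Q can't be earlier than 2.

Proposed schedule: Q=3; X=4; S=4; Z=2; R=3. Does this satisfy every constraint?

Valid

Z has to finish before X starts — holds.
Z must be scheduled before S — holds.
X has to be in 4 — holds.
S is only available from 2 onward — holds.
Q can't be earlier than 2 — holds.
At most 2 tasks may share a slot — holds.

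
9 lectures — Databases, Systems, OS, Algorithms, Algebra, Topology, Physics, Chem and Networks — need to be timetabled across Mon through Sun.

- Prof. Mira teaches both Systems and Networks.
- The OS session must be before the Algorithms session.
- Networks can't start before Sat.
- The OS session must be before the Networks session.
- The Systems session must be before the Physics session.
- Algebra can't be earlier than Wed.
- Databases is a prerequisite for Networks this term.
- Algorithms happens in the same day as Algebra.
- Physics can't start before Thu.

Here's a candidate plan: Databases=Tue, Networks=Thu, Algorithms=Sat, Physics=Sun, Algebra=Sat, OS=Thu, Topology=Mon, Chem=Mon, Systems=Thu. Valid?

Networks can't start before Sat — violated.
The Systems session must be before the Physics session — holds.
Algorithms happens in the same day as Algebra — holds.
The OS session must be before the Networks session — violated.
The OS session must be before the Algorithms session — holds.
Databases is a prerequisite for Networks this term — holds.
Prof. Mira teaches both Systems and Networks — violated.
Algebra can't be earlier than Wed — holds.
Physics can't start before Thu — holds.

Invalid. Prof. Mira teaches both Systems and Networks.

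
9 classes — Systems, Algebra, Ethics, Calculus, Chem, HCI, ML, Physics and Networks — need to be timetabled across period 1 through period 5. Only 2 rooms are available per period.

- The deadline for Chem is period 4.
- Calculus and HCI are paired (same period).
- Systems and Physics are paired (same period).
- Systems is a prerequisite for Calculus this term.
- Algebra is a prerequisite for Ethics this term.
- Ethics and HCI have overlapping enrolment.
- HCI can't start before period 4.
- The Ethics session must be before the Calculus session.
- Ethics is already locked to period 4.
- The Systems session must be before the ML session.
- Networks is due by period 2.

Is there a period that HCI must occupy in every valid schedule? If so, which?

HCI's window is period 4–period 5.
Ethics is fixed at period 4, and HCI can't share a period with Ethics.
So HCI must be period 5.

period 5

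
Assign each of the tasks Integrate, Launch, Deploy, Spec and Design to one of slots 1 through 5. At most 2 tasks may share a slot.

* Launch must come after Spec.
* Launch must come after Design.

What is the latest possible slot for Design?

4

Downstream work caps Design at 4.
Design at 4 is achievable: Spec in 1, Design in 4, Launch in 5, Deploy in 2, Integrate in 1.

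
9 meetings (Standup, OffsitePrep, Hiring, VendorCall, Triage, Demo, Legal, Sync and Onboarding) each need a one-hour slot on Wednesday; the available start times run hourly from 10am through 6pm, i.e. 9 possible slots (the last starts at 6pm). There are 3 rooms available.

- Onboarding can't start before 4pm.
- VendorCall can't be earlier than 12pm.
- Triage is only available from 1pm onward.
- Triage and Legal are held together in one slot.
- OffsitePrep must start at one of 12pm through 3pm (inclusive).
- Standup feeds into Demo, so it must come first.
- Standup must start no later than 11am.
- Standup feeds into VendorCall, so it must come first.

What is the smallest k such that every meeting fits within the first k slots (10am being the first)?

7 slots

The precedence chain requires at least 2 distinct slots.
With at most 3 per slot and 9 meetings, at least 3 slots are needed.
Onboarding can't be placed before 4pm — that is slot 7 counting from 10am — so the schedule must run through at least 7 slots.
7 works (last occupied slot: 4pm): for example Triage=1pm, Standup=10am, Hiring=10am, VendorCall=12pm, OffsitePrep=12pm, Sync=10am, Legal=1pm, Onboarding=4pm, Demo=11am.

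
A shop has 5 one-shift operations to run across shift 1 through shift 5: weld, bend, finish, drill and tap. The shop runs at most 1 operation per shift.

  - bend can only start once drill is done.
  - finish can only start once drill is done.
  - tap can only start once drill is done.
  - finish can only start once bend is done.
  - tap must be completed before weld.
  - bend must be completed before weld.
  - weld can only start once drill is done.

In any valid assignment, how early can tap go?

shift 2

Precedence pushes tap to at least shift 2; downstream work caps tap at shift 4.
tap at shift 2 is achievable: tap=shift 2, weld=shift 4, finish=shift 5, bend=shift 3, drill=shift 1.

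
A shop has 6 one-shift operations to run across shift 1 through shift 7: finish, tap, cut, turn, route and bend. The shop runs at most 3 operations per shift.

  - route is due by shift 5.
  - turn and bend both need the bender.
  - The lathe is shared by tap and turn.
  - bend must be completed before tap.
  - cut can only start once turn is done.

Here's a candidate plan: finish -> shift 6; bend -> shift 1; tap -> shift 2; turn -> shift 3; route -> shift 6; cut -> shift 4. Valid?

The lathe is shared by tap and turn — holds.
turn and bend both need the bender — holds.
cut can only start once turn is done — holds.
The shop runs at most 3 operations per shift — holds.
bend must be completed before tap — holds.
route is due by shift 5 — violated.

No — it violates: route is due by shift 5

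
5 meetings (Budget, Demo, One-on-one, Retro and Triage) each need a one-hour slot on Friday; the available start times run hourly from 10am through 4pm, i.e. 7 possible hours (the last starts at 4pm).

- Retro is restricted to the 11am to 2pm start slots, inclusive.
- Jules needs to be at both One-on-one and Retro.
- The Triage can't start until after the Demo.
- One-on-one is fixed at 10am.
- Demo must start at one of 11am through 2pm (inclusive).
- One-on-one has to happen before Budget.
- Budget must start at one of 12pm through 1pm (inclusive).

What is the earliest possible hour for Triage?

Precedence pushes Triage to at least 12pm.
Triage at 12pm is achievable: Triage in 12pm; One-on-one in 10am; Budget in 12pm; Demo in 11am; Retro in 11am.

12pm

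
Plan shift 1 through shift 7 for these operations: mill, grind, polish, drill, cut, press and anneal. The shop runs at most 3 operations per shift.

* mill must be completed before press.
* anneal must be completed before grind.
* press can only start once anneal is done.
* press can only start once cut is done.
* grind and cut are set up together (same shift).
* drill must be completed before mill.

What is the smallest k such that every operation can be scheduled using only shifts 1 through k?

The precedence chain requires at least 3 distinct shifts.
With at most 3 per shift and 7 operations, at least 3 shifts are needed.
3 works (last occupied shift: shift 3): for example cut=shift 2; mill=shift 2; drill=shift 1; grind=shift 2; press=shift 3; anneal=shift 1; polish=shift 1.

3 shifts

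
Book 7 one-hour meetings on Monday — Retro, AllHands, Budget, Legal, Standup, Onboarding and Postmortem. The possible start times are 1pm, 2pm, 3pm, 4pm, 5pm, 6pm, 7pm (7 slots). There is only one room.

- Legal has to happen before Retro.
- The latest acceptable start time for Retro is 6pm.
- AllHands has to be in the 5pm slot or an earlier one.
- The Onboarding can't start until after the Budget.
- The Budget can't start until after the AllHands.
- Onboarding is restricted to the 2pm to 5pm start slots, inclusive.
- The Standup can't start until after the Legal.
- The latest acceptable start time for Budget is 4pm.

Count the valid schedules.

50

Splitting on Retro: it can be 2pm (2), 3pm (4), 4pm (6), 5pm (8), 6pm (30). Listing each branch's schedules as (AllHands, Budget, Legal, Standup, Onboarding, Postmortem):
Retro=2pm: (3pm,4pm,1pm,6pm,5pm,7pm) (3pm,4pm,1pm,7pm,5pm,6pm) — 2.
Retro=3pm: (1pm,4pm,2pm,6pm,5pm,7pm) (1pm,4pm,2pm,7pm,5pm,6pm) (2pm,4pm,1pm,6pm,5pm,7pm) (2pm,4pm,1pm,7pm,5pm,6pm) — 4.
Retro=4pm: (1pm,2pm,3pm,6pm,5pm,7pm) (1pm,2pm,3pm,7pm,5pm,6pm) (1pm,3pm,2pm,6pm,5pm,7pm) (1pm,3pm,2pm,7pm,5pm,6pm) (2pm,3pm,1pm,6pm,5pm,7pm) (2pm,3pm,1pm,7pm,5pm,6pm) — 6.
Retro=5pm: (1pm,2pm,3pm,6pm,4pm,7pm) (1pm,2pm,3pm,7pm,4pm,6pm) (1pm,2pm,4pm,6pm,3pm,7pm) (1pm,2pm,4pm,7pm,3pm,6pm) (1pm,3pm,2pm,6pm,4pm,7pm) (1pm,3pm,2pm,7pm,4pm,6pm) (2pm,3pm,1pm,6pm,4pm,7pm) (2pm,3pm,1pm,7pm,4pm,6pm) — 8.
Retro=6pm: (1pm,2pm,3pm,4pm,5pm,7pm) (1pm,2pm,3pm,5pm,4pm,7pm) (1pm,2pm,3pm,7pm,4pm,5pm) (1pm,2pm,3pm,7pm,5pm,4pm) (1pm,2pm,4pm,5pm,3pm,7pm) (1pm,2pm,4pm,7pm,3pm,5pm) (1pm,2pm,4pm,7pm,5pm,3pm) (1pm,2pm,5pm,7pm,3pm,4pm) (1pm,2pm,5pm,7pm,4pm,3pm) (1pm,3pm,2pm,4pm,5pm,7pm) (1pm,3pm,2pm,5pm,4pm,7pm) (1pm,3pm,2pm,7pm,4pm,5pm) (1pm,3pm,2pm,7pm,5pm,4pm) (1pm,3pm,4pm,7pm,5pm,2pm) (1pm,3pm,5pm,7pm,4pm,2pm) (1pm,4pm,2pm,3pm,5pm,7pm) (1pm,4pm,2pm,7pm,5pm,3pm) (1pm,4pm,3pm,7pm,5pm,2pm) (2pm,3pm,1pm,4pm,5pm,7pm) (2pm,3pm,1pm,5pm,4pm,7pm) (2pm,3pm,1pm,7pm,4pm,5pm) (2pm,3pm,1pm,7pm,5pm,4pm) (2pm,3pm,4pm,7pm,5pm,1pm) (2pm,3pm,5pm,7pm,4pm,1pm) (2pm,4pm,1pm,3pm,5pm,7pm) (2pm,4pm,1pm,7pm,5pm,3pm) (2pm,4pm,3pm,7pm,5pm,1pm) (3pm,4pm,1pm,2pm,5pm,7pm) (3pm,4pm,1pm,7pm,5pm,2pm) (3pm,4pm,2pm,7pm,5pm,1pm) — 30.
Summing: 2 + 4 + 6 + 8 + 30 = 50.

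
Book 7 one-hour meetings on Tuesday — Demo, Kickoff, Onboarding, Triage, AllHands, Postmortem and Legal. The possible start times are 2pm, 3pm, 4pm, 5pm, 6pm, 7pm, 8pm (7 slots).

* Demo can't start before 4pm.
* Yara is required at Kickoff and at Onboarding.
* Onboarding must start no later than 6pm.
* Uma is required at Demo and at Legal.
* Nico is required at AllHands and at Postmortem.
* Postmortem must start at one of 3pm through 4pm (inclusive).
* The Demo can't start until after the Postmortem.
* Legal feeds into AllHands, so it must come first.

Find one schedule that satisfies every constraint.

Postmortem=3pm; Legal=2pm; Onboarding=2pm; AllHands=4pm; Demo=4pm; Kickoff=3pm; Triage=2pm

Checking: Legal(2pm) before AllHands(4pm); Postmortem(3pm) before Demo(4pm); Kickoff(3pm) != Onboarding(2pm); AllHands(4pm) != Postmortem(3pm); Demo(4pm) != Legal(2pm); Postmortem=3pm in [3pm,4pm]; Demo=4pm in [4pm,8pm]; Onboarding=2pm in [2pm,6pm].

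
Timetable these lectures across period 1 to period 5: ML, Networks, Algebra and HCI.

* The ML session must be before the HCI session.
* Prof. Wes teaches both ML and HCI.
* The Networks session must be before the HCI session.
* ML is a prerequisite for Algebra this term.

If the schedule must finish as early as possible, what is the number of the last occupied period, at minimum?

period 2

The precedence chain requires at least 2 distinct periods.
2 works (last occupied period: period 2): for example ML=period 1; Algebra=period 2; Networks=period 1; HCI=period 2.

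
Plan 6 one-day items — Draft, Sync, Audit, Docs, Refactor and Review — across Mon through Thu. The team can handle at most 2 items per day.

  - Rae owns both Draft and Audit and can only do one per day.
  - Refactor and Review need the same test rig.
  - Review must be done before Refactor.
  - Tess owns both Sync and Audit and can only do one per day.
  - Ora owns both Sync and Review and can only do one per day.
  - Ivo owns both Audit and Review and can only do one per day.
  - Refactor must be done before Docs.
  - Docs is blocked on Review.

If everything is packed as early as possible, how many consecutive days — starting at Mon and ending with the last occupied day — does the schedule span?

The precedence chain requires at least 3 distinct days.
With at most 2 per day and 6 work items, at least 3 days are needed.
3 works (last occupied day: Wed): for example Audit=Wed, Sync=Tue, Docs=Wed, Draft=Mon, Refactor=Tue, Review=Mon.

3 days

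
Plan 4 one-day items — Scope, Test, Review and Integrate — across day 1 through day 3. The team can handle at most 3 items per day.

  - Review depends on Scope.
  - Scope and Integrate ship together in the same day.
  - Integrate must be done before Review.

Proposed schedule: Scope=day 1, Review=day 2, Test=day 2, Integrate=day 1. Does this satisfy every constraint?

Yes, all constraints hold

Review depends on Scope — holds.
Scope and Integrate ship together in the same day — holds.
The team can handle at most 3 items per day — holds.
Integrate must be done before Review — holds.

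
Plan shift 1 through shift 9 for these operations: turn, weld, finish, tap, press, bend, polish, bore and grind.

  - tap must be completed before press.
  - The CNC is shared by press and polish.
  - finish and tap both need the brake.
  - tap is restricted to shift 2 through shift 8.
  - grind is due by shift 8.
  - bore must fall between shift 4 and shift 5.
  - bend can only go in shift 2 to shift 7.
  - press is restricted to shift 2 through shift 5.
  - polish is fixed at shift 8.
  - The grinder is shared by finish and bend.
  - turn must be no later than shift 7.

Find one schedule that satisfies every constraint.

press in shift 3; polish in shift 8; finish in shift 1; tap in shift 2; bend in shift 2; grind in shift 1; turn in shift 1; weld in shift 1; bore in shift 4

Checking: tap(shift 2) before press(shift 3); finish(shift 1) != tap(shift 2); press(shift 3) != polish(shift 8); finish(shift 1) != bend(shift 2); bore=shift 4 in [shift 4,shift 5]; tap=shift 2 in [shift 2,shift 8]; grind=shift 1 in [shift 1,shift 8]; bend=shift 2 in [shift 2,shift 7]; turn=shift 1 in [shift 1,shift 7]; polish=shift 8 in [shift 8,shift 8]; press=shift 3 in [shift 2,shift 5].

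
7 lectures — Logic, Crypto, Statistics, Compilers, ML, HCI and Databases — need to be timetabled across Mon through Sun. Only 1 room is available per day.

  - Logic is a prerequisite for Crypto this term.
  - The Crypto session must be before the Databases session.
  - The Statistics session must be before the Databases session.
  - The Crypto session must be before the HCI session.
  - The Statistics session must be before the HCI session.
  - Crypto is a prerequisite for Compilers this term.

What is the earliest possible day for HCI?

Precedence pushes HCI to at least Wed.
HCI at Thu is achievable: Crypto -> Tue, Compilers -> Sat, Databases -> Fri, HCI -> Thu, Statistics -> Wed, Logic -> Mon, ML -> Sun.
Nothing earlier works — the capacity limit rule out every day before Thu.

Thu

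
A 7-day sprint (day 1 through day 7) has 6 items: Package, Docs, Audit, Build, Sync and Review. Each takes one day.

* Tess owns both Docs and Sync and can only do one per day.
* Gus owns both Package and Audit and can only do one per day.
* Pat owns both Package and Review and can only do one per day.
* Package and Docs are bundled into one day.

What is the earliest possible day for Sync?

Sync at day 1 is achievable: Sync -> day 1, Build -> day 1, Package -> day 2, Docs -> day 2, Review -> day 1, Audit -> day 1.

day 1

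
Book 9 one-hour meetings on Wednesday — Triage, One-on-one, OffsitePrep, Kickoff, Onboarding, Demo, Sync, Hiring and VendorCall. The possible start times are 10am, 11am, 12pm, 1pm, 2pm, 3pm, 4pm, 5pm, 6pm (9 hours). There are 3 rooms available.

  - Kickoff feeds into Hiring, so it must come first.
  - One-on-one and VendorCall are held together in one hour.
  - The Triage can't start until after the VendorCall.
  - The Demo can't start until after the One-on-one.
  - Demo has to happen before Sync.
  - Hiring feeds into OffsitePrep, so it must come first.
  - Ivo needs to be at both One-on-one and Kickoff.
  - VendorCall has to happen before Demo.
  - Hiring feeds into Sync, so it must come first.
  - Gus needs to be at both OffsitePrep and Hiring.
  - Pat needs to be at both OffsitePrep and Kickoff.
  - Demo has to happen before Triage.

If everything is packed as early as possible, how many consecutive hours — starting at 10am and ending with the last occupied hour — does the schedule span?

The precedence chain requires at least 3 distinct hours.
With at most 3 per hour and 9 meetings, at least 3 hours are needed.
Could 3 hours be enough, i.e. nothing placed later than 12pm? No: Triage must come after Demo (at 10am or later) → {11am, 12pm}; Demo must come before Triage (at 12pm or earlier) → {10am, 11am}; Sync must come after Hiring (at 10am or later) → {11am, 12pm}; Hiring must come before Sync (at 12pm or earlier) → {10am, 11am}; Hiring must come after Kickoff (at 10am or later) → {11am}; Kickoff must come before Hiring (at 11am or earlier) → {10am}; Demo must come after One-on-one (at 10am or later) → {11am}; One-on-one must come before Demo (at 11am or earlier) → {10am}; Kickoff can't share with One-on-one (10am) → nothing is left.
So 3 hours is not enough.
4 works (last occupied hour: 1pm): for example Onboarding -> 10am, Kickoff -> 11am, Sync -> 1pm, Demo -> 11am, One-on-one -> 10am, OffsitePrep -> 1pm, Hiring -> 12pm, VendorCall -> 10am, Triage -> 12pm.

4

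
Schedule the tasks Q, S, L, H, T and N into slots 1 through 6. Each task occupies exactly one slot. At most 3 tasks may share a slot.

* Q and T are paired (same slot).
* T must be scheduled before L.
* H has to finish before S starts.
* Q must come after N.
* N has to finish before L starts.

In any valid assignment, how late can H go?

Downstream work caps H at 5.
H at 5 is achievable: Q=2; N=1; T=2; L=3; H=5; S=6.

5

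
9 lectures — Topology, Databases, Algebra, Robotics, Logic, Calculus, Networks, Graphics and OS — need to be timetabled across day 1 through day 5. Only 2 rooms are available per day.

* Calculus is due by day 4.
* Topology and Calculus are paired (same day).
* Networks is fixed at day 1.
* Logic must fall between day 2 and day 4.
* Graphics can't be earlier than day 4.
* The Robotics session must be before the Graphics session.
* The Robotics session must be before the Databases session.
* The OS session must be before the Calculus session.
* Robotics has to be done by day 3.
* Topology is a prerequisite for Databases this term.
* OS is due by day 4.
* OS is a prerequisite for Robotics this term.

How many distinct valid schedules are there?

Splitting on Topology: it can be day 2 (12), day 3 (12), day 4 (10). Listing each branch's schedules as (Databases, Algebra, Robotics, Logic, Calculus, Networks, Graphics, OS) by day number:
Topology=day 2: (4,3,3,4,2,1,5,1) (4,4,3,3,2,1,5,1) (4,5,3,3,2,1,4,1) (4,5,3,3,2,1,5,1) (4,5,3,4,2,1,5,1) (5,3,3,4,2,1,4,1) (5,3,3,4,2,1,5,1) (5,4,3,3,2,1,4,1) (5,4,3,3,2,1,5,1) (5,4,3,4,2,1,5,1) (5,5,3,3,2,1,4,1) (5,5,3,4,2,1,4,1) — 12.
Topology=day 3: (4,2,2,4,3,1,5,1) (4,4,2,2,3,1,5,1) (4,5,2,2,3,1,4,1) (4,5,2,2,3,1,5,1) (4,5,2,4,3,1,5,1) (5,2,2,4,3,1,4,1) (5,2,2,4,3,1,5,1) (5,4,2,2,3,1,4,1) (5,4,2,2,3,1,5,1) (5,4,2,4,3,1,5,1) (5,5,2,2,3,1,4,1) (5,5,2,4,3,1,4,1) — 12.
Topology=day 4: (5,1,3,2,4,1,5,2) (5,1,3,3,4,1,5,2) (5,2,2,3,4,1,5,1) (5,2,3,2,4,1,5,1) (5,2,3,3,4,1,5,1) (5,2,3,3,4,1,5,2) (5,3,2,2,4,1,5,1) (5,3,2,3,4,1,5,1) (5,3,3,2,4,1,5,1) (5,3,3,2,4,1,5,2) — 10.
Summing: 12 + 12 + 10 = 34.

34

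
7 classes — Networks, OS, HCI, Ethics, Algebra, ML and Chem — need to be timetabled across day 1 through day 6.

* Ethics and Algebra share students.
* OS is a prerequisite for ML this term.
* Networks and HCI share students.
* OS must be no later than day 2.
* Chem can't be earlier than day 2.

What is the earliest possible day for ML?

Precedence pushes ML to at least day 2.
ML at day 2 is achievable: Chem=day 2, Ethics=day 1, Algebra=day 2, HCI=day 2, Networks=day 1, OS=day 1, ML=day 2.

day 2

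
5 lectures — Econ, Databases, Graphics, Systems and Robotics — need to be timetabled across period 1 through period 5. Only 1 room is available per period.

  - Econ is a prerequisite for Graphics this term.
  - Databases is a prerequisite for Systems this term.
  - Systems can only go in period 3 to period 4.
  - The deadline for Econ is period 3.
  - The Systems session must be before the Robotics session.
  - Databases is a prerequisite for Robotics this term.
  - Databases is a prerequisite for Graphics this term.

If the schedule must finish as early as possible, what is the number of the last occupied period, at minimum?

The precedence chain requires at least 3 distinct periods.
With at most 1 per period and 5 lectures, at least 5 periods are needed.
Propagating the time windows through the other constraints, Robotics can't land before period 4, so the schedule must run through at least period 4.
5 works (last occupied period: period 5): for example Databases -> period 2; Econ -> period 1; Systems -> period 3; Graphics -> period 4; Robotics -> period 5.

period 5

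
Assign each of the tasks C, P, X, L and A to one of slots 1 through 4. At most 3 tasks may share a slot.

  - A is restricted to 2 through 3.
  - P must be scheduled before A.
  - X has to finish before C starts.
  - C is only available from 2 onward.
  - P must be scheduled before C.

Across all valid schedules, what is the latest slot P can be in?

Downstream work caps P at 2.
P at 2 is achievable: P -> 2; A -> 3; L -> 1; C -> 3; X -> 1.

2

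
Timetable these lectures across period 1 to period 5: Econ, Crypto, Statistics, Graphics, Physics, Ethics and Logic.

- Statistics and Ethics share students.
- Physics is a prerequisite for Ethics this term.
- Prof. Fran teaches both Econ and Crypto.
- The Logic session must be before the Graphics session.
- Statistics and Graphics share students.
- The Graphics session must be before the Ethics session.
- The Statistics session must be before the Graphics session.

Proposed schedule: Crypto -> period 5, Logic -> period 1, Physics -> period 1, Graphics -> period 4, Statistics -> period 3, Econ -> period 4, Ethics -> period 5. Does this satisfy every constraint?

Yes

The Graphics session must be before the Ethics session — holds.
Prof. Fran teaches both Econ and Crypto — holds.
Statistics and Ethics share students — holds.
The Statistics session must be before the Graphics session — holds.
The Logic session must be before the Graphics session — holds.
Physics is a prerequisite for Ethics this term — holds.
Statistics and Graphics share students — holds.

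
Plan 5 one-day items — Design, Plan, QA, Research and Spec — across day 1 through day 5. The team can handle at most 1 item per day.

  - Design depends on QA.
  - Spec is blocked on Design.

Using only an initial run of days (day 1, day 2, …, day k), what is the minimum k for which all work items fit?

The precedence chain requires at least 3 distinct days.
With at most 1 per day and 5 work items, at least 5 days are needed.
5 works (last occupied day: day 5): for example Spec=day 3; Design=day 2; Research=day 5; QA=day 1; Plan=day 4.

5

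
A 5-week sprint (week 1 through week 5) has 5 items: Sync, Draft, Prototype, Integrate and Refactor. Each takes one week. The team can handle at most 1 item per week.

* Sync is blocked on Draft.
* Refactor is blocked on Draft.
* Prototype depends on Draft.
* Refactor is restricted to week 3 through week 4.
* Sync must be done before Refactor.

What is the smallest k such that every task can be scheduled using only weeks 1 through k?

The precedence chain requires at least 3 distinct weeks.
With at most 1 per week and 5 tasks, at least 5 weeks are needed.
5 works (last occupied week: week 5): for example Refactor=week 3; Prototype=week 4; Sync=week 2; Integrate=week 5; Draft=week 1.

5 weeks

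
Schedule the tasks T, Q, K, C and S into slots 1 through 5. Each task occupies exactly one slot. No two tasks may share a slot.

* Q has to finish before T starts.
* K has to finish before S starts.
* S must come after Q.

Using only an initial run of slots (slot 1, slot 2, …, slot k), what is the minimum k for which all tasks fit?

The precedence chain requires at least 2 distinct slots.
With at most 1 per slot and 5 tasks, at least 5 slots are needed.
5 works (last occupied slot: 5): for example K in 2, Q in 1, C in 5, T in 4, S in 3.

5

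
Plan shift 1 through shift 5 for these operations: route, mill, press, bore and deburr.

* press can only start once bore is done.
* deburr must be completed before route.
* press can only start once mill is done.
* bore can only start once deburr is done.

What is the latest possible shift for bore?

shift 4

Precedence pushes bore to at least shift 2; downstream work caps bore at shift 4.
bore at shift 4 is achievable: mill in shift 1; press in shift 5; deburr in shift 1; route in shift 2; bore in shift 4.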